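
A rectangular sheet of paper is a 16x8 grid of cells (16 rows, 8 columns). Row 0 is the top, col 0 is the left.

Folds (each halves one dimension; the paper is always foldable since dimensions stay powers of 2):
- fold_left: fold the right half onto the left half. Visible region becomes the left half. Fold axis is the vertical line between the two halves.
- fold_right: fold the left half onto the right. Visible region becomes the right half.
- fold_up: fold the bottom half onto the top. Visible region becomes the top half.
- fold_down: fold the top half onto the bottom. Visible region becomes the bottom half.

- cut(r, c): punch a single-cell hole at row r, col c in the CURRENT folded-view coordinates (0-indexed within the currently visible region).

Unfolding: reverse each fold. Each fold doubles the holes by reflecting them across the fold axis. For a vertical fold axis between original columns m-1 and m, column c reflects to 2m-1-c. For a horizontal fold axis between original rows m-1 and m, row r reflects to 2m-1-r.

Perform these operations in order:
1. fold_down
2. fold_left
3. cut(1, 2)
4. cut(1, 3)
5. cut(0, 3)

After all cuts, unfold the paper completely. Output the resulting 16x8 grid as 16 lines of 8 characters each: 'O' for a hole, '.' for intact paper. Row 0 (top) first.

Answer: ........
........
........
........
........
........
..OOOO..
...OO...
...OO...
..OOOO..
........
........
........
........
........
........

Derivation:
Op 1 fold_down: fold axis h@8; visible region now rows[8,16) x cols[0,8) = 8x8
Op 2 fold_left: fold axis v@4; visible region now rows[8,16) x cols[0,4) = 8x4
Op 3 cut(1, 2): punch at orig (9,2); cuts so far [(9, 2)]; region rows[8,16) x cols[0,4) = 8x4
Op 4 cut(1, 3): punch at orig (9,3); cuts so far [(9, 2), (9, 3)]; region rows[8,16) x cols[0,4) = 8x4
Op 5 cut(0, 3): punch at orig (8,3); cuts so far [(8, 3), (9, 2), (9, 3)]; region rows[8,16) x cols[0,4) = 8x4
Unfold 1 (reflect across v@4): 6 holes -> [(8, 3), (8, 4), (9, 2), (9, 3), (9, 4), (9, 5)]
Unfold 2 (reflect across h@8): 12 holes -> [(6, 2), (6, 3), (6, 4), (6, 5), (7, 3), (7, 4), (8, 3), (8, 4), (9, 2), (9, 3), (9, 4), (9, 5)]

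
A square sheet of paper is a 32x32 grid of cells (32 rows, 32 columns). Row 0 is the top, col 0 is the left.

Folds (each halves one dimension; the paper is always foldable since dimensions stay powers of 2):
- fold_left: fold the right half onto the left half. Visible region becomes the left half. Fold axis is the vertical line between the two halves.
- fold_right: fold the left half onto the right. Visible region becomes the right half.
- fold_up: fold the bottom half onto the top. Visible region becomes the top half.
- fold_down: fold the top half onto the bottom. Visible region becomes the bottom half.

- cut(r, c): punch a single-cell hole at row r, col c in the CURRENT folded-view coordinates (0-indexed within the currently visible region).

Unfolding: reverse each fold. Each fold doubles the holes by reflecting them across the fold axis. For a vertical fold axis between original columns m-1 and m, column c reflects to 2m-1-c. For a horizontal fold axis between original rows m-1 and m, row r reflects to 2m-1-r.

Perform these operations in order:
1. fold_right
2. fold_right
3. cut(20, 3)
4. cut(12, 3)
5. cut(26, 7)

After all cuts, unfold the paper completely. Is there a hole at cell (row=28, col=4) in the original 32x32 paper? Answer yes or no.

Op 1 fold_right: fold axis v@16; visible region now rows[0,32) x cols[16,32) = 32x16
Op 2 fold_right: fold axis v@24; visible region now rows[0,32) x cols[24,32) = 32x8
Op 3 cut(20, 3): punch at orig (20,27); cuts so far [(20, 27)]; region rows[0,32) x cols[24,32) = 32x8
Op 4 cut(12, 3): punch at orig (12,27); cuts so far [(12, 27), (20, 27)]; region rows[0,32) x cols[24,32) = 32x8
Op 5 cut(26, 7): punch at orig (26,31); cuts so far [(12, 27), (20, 27), (26, 31)]; region rows[0,32) x cols[24,32) = 32x8
Unfold 1 (reflect across v@24): 6 holes -> [(12, 20), (12, 27), (20, 20), (20, 27), (26, 16), (26, 31)]
Unfold 2 (reflect across v@16): 12 holes -> [(12, 4), (12, 11), (12, 20), (12, 27), (20, 4), (20, 11), (20, 20), (20, 27), (26, 0), (26, 15), (26, 16), (26, 31)]
Holes: [(12, 4), (12, 11), (12, 20), (12, 27), (20, 4), (20, 11), (20, 20), (20, 27), (26, 0), (26, 15), (26, 16), (26, 31)]

Answer: no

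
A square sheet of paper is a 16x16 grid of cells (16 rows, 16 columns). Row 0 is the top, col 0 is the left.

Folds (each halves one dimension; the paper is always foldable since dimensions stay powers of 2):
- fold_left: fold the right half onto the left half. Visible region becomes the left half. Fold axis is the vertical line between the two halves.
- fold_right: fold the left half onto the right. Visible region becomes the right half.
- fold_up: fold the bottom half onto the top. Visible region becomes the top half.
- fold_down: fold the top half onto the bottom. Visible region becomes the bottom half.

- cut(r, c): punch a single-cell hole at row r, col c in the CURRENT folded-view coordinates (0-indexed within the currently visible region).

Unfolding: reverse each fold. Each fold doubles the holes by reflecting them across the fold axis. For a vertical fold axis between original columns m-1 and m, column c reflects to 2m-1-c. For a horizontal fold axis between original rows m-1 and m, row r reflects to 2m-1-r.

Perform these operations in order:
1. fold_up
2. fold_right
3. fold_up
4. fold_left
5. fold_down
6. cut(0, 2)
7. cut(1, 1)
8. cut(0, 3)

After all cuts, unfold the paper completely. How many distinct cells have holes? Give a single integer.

Answer: 96

Derivation:
Op 1 fold_up: fold axis h@8; visible region now rows[0,8) x cols[0,16) = 8x16
Op 2 fold_right: fold axis v@8; visible region now rows[0,8) x cols[8,16) = 8x8
Op 3 fold_up: fold axis h@4; visible region now rows[0,4) x cols[8,16) = 4x8
Op 4 fold_left: fold axis v@12; visible region now rows[0,4) x cols[8,12) = 4x4
Op 5 fold_down: fold axis h@2; visible region now rows[2,4) x cols[8,12) = 2x4
Op 6 cut(0, 2): punch at orig (2,10); cuts so far [(2, 10)]; region rows[2,4) x cols[8,12) = 2x4
Op 7 cut(1, 1): punch at orig (3,9); cuts so far [(2, 10), (3, 9)]; region rows[2,4) x cols[8,12) = 2x4
Op 8 cut(0, 3): punch at orig (2,11); cuts so far [(2, 10), (2, 11), (3, 9)]; region rows[2,4) x cols[8,12) = 2x4
Unfold 1 (reflect across h@2): 6 holes -> [(0, 9), (1, 10), (1, 11), (2, 10), (2, 11), (3, 9)]
Unfold 2 (reflect across v@12): 12 holes -> [(0, 9), (0, 14), (1, 10), (1, 11), (1, 12), (1, 13), (2, 10), (2, 11), (2, 12), (2, 13), (3, 9), (3, 14)]
Unfold 3 (reflect across h@4): 24 holes -> [(0, 9), (0, 14), (1, 10), (1, 11), (1, 12), (1, 13), (2, 10), (2, 11), (2, 12), (2, 13), (3, 9), (3, 14), (4, 9), (4, 14), (5, 10), (5, 11), (5, 12), (5, 13), (6, 10), (6, 11), (6, 12), (6, 13), (7, 9), (7, 14)]
Unfold 4 (reflect across v@8): 48 holes -> [(0, 1), (0, 6), (0, 9), (0, 14), (1, 2), (1, 3), (1, 4), (1, 5), (1, 10), (1, 11), (1, 12), (1, 13), (2, 2), (2, 3), (2, 4), (2, 5), (2, 10), (2, 11), (2, 12), (2, 13), (3, 1), (3, 6), (3, 9), (3, 14), (4, 1), (4, 6), (4, 9), (4, 14), (5, 2), (5, 3), (5, 4), (5, 5), (5, 10), (5, 11), (5, 12), (5, 13), (6, 2), (6, 3), (6, 4), (6, 5), (6, 10), (6, 11), (6, 12), (6, 13), (7, 1), (7, 6), (7, 9), (7, 14)]
Unfold 5 (reflect across h@8): 96 holes -> [(0, 1), (0, 6), (0, 9), (0, 14), (1, 2), (1, 3), (1, 4), (1, 5), (1, 10), (1, 11), (1, 12), (1, 13), (2, 2), (2, 3), (2, 4), (2, 5), (2, 10), (2, 11), (2, 12), (2, 13), (3, 1), (3, 6), (3, 9), (3, 14), (4, 1), (4, 6), (4, 9), (4, 14), (5, 2), (5, 3), (5, 4), (5, 5), (5, 10), (5, 11), (5, 12), (5, 13), (6, 2), (6, 3), (6, 4), (6, 5), (6, 10), (6, 11), (6, 12), (6, 13), (7, 1), (7, 6), (7, 9), (7, 14), (8, 1), (8, 6), (8, 9), (8, 14), (9, 2), (9, 3), (9, 4), (9, 5), (9, 10), (9, 11), (9, 12), (9, 13), (10, 2), (10, 3), (10, 4), (10, 5), (10, 10), (10, 11), (10, 12), (10, 13), (11, 1), (11, 6), (11, 9), (11, 14), (12, 1), (12, 6), (12, 9), (12, 14), (13, 2), (13, 3), (13, 4), (13, 5), (13, 10), (13, 11), (13, 12), (13, 13), (14, 2), (14, 3), (14, 4), (14, 5), (14, 10), (14, 11), (14, 12), (14, 13), (15, 1), (15, 6), (15, 9), (15, 14)]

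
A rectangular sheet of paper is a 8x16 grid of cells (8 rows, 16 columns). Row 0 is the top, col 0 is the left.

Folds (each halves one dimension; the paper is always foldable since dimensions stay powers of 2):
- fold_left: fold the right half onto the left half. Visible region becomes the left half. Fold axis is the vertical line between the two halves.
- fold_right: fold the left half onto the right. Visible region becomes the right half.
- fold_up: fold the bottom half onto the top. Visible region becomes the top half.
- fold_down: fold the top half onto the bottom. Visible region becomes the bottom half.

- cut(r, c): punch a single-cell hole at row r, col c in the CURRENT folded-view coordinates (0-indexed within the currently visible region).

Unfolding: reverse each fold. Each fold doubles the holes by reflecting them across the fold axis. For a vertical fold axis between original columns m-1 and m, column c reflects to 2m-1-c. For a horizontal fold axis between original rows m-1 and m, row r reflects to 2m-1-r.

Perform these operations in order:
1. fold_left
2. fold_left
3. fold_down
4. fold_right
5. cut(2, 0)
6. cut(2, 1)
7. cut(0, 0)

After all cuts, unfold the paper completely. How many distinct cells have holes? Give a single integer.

Op 1 fold_left: fold axis v@8; visible region now rows[0,8) x cols[0,8) = 8x8
Op 2 fold_left: fold axis v@4; visible region now rows[0,8) x cols[0,4) = 8x4
Op 3 fold_down: fold axis h@4; visible region now rows[4,8) x cols[0,4) = 4x4
Op 4 fold_right: fold axis v@2; visible region now rows[4,8) x cols[2,4) = 4x2
Op 5 cut(2, 0): punch at orig (6,2); cuts so far [(6, 2)]; region rows[4,8) x cols[2,4) = 4x2
Op 6 cut(2, 1): punch at orig (6,3); cuts so far [(6, 2), (6, 3)]; region rows[4,8) x cols[2,4) = 4x2
Op 7 cut(0, 0): punch at orig (4,2); cuts so far [(4, 2), (6, 2), (6, 3)]; region rows[4,8) x cols[2,4) = 4x2
Unfold 1 (reflect across v@2): 6 holes -> [(4, 1), (4, 2), (6, 0), (6, 1), (6, 2), (6, 3)]
Unfold 2 (reflect across h@4): 12 holes -> [(1, 0), (1, 1), (1, 2), (1, 3), (3, 1), (3, 2), (4, 1), (4, 2), (6, 0), (6, 1), (6, 2), (6, 3)]
Unfold 3 (reflect across v@4): 24 holes -> [(1, 0), (1, 1), (1, 2), (1, 3), (1, 4), (1, 5), (1, 6), (1, 7), (3, 1), (3, 2), (3, 5), (3, 6), (4, 1), (4, 2), (4, 5), (4, 6), (6, 0), (6, 1), (6, 2), (6, 3), (6, 4), (6, 5), (6, 6), (6, 7)]
Unfold 4 (reflect across v@8): 48 holes -> [(1, 0), (1, 1), (1, 2), (1, 3), (1, 4), (1, 5), (1, 6), (1, 7), (1, 8), (1, 9), (1, 10), (1, 11), (1, 12), (1, 13), (1, 14), (1, 15), (3, 1), (3, 2), (3, 5), (3, 6), (3, 9), (3, 10), (3, 13), (3, 14), (4, 1), (4, 2), (4, 5), (4, 6), (4, 9), (4, 10), (4, 13), (4, 14), (6, 0), (6, 1), (6, 2), (6, 3), (6, 4), (6, 5), (6, 6), (6, 7), (6, 8), (6, 9), (6, 10), (6, 11), (6, 12), (6, 13), (6, 14), (6, 15)]

Answer: 48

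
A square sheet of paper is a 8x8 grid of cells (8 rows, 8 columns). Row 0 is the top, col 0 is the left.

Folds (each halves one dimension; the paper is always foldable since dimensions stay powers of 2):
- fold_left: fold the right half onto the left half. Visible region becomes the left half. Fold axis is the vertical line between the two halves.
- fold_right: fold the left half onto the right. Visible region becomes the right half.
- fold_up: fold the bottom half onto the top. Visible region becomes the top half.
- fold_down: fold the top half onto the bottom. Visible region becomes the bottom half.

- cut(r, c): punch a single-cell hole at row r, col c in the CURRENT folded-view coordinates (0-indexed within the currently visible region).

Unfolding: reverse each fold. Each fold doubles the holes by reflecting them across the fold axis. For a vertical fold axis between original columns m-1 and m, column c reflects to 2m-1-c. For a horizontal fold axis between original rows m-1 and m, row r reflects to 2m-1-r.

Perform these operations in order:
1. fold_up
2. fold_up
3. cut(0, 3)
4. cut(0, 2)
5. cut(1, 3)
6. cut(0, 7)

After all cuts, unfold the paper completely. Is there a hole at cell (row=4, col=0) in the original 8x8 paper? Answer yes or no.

Op 1 fold_up: fold axis h@4; visible region now rows[0,4) x cols[0,8) = 4x8
Op 2 fold_up: fold axis h@2; visible region now rows[0,2) x cols[0,8) = 2x8
Op 3 cut(0, 3): punch at orig (0,3); cuts so far [(0, 3)]; region rows[0,2) x cols[0,8) = 2x8
Op 4 cut(0, 2): punch at orig (0,2); cuts so far [(0, 2), (0, 3)]; region rows[0,2) x cols[0,8) = 2x8
Op 5 cut(1, 3): punch at orig (1,3); cuts so far [(0, 2), (0, 3), (1, 3)]; region rows[0,2) x cols[0,8) = 2x8
Op 6 cut(0, 7): punch at orig (0,7); cuts so far [(0, 2), (0, 3), (0, 7), (1, 3)]; region rows[0,2) x cols[0,8) = 2x8
Unfold 1 (reflect across h@2): 8 holes -> [(0, 2), (0, 3), (0, 7), (1, 3), (2, 3), (3, 2), (3, 3), (3, 7)]
Unfold 2 (reflect across h@4): 16 holes -> [(0, 2), (0, 3), (0, 7), (1, 3), (2, 3), (3, 2), (3, 3), (3, 7), (4, 2), (4, 3), (4, 7), (5, 3), (6, 3), (7, 2), (7, 3), (7, 7)]
Holes: [(0, 2), (0, 3), (0, 7), (1, 3), (2, 3), (3, 2), (3, 3), (3, 7), (4, 2), (4, 3), (4, 7), (5, 3), (6, 3), (7, 2), (7, 3), (7, 7)]

Answer: no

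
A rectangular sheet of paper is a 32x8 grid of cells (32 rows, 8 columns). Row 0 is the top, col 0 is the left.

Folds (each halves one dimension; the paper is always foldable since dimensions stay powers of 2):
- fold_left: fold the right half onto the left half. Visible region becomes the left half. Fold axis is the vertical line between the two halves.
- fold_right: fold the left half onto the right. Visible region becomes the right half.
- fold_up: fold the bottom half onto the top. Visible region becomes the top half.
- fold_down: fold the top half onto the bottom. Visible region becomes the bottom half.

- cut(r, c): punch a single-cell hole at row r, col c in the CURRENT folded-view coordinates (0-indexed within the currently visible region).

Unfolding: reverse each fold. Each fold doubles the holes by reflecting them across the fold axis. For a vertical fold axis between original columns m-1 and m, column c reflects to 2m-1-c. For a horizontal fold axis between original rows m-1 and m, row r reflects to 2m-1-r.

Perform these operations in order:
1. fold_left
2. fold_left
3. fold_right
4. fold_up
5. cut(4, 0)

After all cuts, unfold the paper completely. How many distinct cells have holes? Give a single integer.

Answer: 16

Derivation:
Op 1 fold_left: fold axis v@4; visible region now rows[0,32) x cols[0,4) = 32x4
Op 2 fold_left: fold axis v@2; visible region now rows[0,32) x cols[0,2) = 32x2
Op 3 fold_right: fold axis v@1; visible region now rows[0,32) x cols[1,2) = 32x1
Op 4 fold_up: fold axis h@16; visible region now rows[0,16) x cols[1,2) = 16x1
Op 5 cut(4, 0): punch at orig (4,1); cuts so far [(4, 1)]; region rows[0,16) x cols[1,2) = 16x1
Unfold 1 (reflect across h@16): 2 holes -> [(4, 1), (27, 1)]
Unfold 2 (reflect across v@1): 4 holes -> [(4, 0), (4, 1), (27, 0), (27, 1)]
Unfold 3 (reflect across v@2): 8 holes -> [(4, 0), (4, 1), (4, 2), (4, 3), (27, 0), (27, 1), (27, 2), (27, 3)]
Unfold 4 (reflect across v@4): 16 holes -> [(4, 0), (4, 1), (4, 2), (4, 3), (4, 4), (4, 5), (4, 6), (4, 7), (27, 0), (27, 1), (27, 2), (27, 3), (27, 4), (27, 5), (27, 6), (27, 7)]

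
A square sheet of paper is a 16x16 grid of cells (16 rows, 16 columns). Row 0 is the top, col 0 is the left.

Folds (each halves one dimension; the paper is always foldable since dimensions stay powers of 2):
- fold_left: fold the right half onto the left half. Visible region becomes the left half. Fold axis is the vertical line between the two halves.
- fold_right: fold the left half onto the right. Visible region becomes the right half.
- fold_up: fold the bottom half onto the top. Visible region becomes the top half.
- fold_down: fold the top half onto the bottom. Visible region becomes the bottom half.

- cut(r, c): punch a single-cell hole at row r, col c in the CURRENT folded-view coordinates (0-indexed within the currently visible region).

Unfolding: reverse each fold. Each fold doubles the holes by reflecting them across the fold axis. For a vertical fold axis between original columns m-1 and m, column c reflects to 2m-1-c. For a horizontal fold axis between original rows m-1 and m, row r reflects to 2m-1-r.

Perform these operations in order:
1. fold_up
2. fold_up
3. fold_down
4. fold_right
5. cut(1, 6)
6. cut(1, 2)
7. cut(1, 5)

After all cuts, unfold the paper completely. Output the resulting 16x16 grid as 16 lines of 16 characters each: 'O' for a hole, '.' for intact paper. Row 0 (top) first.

Answer: .OO..O....O..OO.
................
................
.OO..O....O..OO.
.OO..O....O..OO.
................
................
.OO..O....O..OO.
.OO..O....O..OO.
................
................
.OO..O....O..OO.
.OO..O....O..OO.
................
................
.OO..O....O..OO.

Derivation:
Op 1 fold_up: fold axis h@8; visible region now rows[0,8) x cols[0,16) = 8x16
Op 2 fold_up: fold axis h@4; visible region now rows[0,4) x cols[0,16) = 4x16
Op 3 fold_down: fold axis h@2; visible region now rows[2,4) x cols[0,16) = 2x16
Op 4 fold_right: fold axis v@8; visible region now rows[2,4) x cols[8,16) = 2x8
Op 5 cut(1, 6): punch at orig (3,14); cuts so far [(3, 14)]; region rows[2,4) x cols[8,16) = 2x8
Op 6 cut(1, 2): punch at orig (3,10); cuts so far [(3, 10), (3, 14)]; region rows[2,4) x cols[8,16) = 2x8
Op 7 cut(1, 5): punch at orig (3,13); cuts so far [(3, 10), (3, 13), (3, 14)]; region rows[2,4) x cols[8,16) = 2x8
Unfold 1 (reflect across v@8): 6 holes -> [(3, 1), (3, 2), (3, 5), (3, 10), (3, 13), (3, 14)]
Unfold 2 (reflect across h@2): 12 holes -> [(0, 1), (0, 2), (0, 5), (0, 10), (0, 13), (0, 14), (3, 1), (3, 2), (3, 5), (3, 10), (3, 13), (3, 14)]
Unfold 3 (reflect across h@4): 24 holes -> [(0, 1), (0, 2), (0, 5), (0, 10), (0, 13), (0, 14), (3, 1), (3, 2), (3, 5), (3, 10), (3, 13), (3, 14), (4, 1), (4, 2), (4, 5), (4, 10), (4, 13), (4, 14), (7, 1), (7, 2), (7, 5), (7, 10), (7, 13), (7, 14)]
Unfold 4 (reflect across h@8): 48 holes -> [(0, 1), (0, 2), (0, 5), (0, 10), (0, 13), (0, 14), (3, 1), (3, 2), (3, 5), (3, 10), (3, 13), (3, 14), (4, 1), (4, 2), (4, 5), (4, 10), (4, 13), (4, 14), (7, 1), (7, 2), (7, 5), (7, 10), (7, 13), (7, 14), (8, 1), (8, 2), (8, 5), (8, 10), (8, 13), (8, 14), (11, 1), (11, 2), (11, 5), (11, 10), (11, 13), (11, 14), (12, 1), (12, 2), (12, 5), (12, 10), (12, 13), (12, 14), (15, 1), (15, 2), (15, 5), (15, 10), (15, 13), (15, 14)]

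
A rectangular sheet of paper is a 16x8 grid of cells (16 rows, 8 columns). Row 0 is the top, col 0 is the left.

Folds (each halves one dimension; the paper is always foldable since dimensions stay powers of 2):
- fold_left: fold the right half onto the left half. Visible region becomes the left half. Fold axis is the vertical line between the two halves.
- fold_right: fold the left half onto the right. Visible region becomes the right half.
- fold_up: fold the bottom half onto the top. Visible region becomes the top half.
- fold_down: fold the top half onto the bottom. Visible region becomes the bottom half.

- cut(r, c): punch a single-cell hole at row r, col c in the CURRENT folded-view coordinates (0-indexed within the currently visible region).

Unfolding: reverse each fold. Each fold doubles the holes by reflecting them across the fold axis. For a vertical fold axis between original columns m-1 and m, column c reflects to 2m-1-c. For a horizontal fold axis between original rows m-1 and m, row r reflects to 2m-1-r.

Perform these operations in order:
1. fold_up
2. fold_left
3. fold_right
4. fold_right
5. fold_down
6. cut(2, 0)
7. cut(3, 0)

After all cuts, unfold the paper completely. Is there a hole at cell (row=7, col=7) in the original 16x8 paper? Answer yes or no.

Answer: yes

Derivation:
Op 1 fold_up: fold axis h@8; visible region now rows[0,8) x cols[0,8) = 8x8
Op 2 fold_left: fold axis v@4; visible region now rows[0,8) x cols[0,4) = 8x4
Op 3 fold_right: fold axis v@2; visible region now rows[0,8) x cols[2,4) = 8x2
Op 4 fold_right: fold axis v@3; visible region now rows[0,8) x cols[3,4) = 8x1
Op 5 fold_down: fold axis h@4; visible region now rows[4,8) x cols[3,4) = 4x1
Op 6 cut(2, 0): punch at orig (6,3); cuts so far [(6, 3)]; region rows[4,8) x cols[3,4) = 4x1
Op 7 cut(3, 0): punch at orig (7,3); cuts so far [(6, 3), (7, 3)]; region rows[4,8) x cols[3,4) = 4x1
Unfold 1 (reflect across h@4): 4 holes -> [(0, 3), (1, 3), (6, 3), (7, 3)]
Unfold 2 (reflect across v@3): 8 holes -> [(0, 2), (0, 3), (1, 2), (1, 3), (6, 2), (6, 3), (7, 2), (7, 3)]
Unfold 3 (reflect across v@2): 16 holes -> [(0, 0), (0, 1), (0, 2), (0, 3), (1, 0), (1, 1), (1, 2), (1, 3), (6, 0), (6, 1), (6, 2), (6, 3), (7, 0), (7, 1), (7, 2), (7, 3)]
Unfold 4 (reflect across v@4): 32 holes -> [(0, 0), (0, 1), (0, 2), (0, 3), (0, 4), (0, 5), (0, 6), (0, 7), (1, 0), (1, 1), (1, 2), (1, 3), (1, 4), (1, 5), (1, 6), (1, 7), (6, 0), (6, 1), (6, 2), (6, 3), (6, 4), (6, 5), (6, 6), (6, 7), (7, 0), (7, 1), (7, 2), (7, 3), (7, 4), (7, 5), (7, 6), (7, 7)]
Unfold 5 (reflect across h@8): 64 holes -> [(0, 0), (0, 1), (0, 2), (0, 3), (0, 4), (0, 5), (0, 6), (0, 7), (1, 0), (1, 1), (1, 2), (1, 3), (1, 4), (1, 5), (1, 6), (1, 7), (6, 0), (6, 1), (6, 2), (6, 3), (6, 4), (6, 5), (6, 6), (6, 7), (7, 0), (7, 1), (7, 2), (7, 3), (7, 4), (7, 5), (7, 6), (7, 7), (8, 0), (8, 1), (8, 2), (8, 3), (8, 4), (8, 5), (8, 6), (8, 7), (9, 0), (9, 1), (9, 2), (9, 3), (9, 4), (9, 5), (9, 6), (9, 7), (14, 0), (14, 1), (14, 2), (14, 3), (14, 4), (14, 5), (14, 6), (14, 7), (15, 0), (15, 1), (15, 2), (15, 3), (15, 4), (15, 5), (15, 6), (15, 7)]
Holes: [(0, 0), (0, 1), (0, 2), (0, 3), (0, 4), (0, 5), (0, 6), (0, 7), (1, 0), (1, 1), (1, 2), (1, 3), (1, 4), (1, 5), (1, 6), (1, 7), (6, 0), (6, 1), (6, 2), (6, 3), (6, 4), (6, 5), (6, 6), (6, 7), (7, 0), (7, 1), (7, 2), (7, 3), (7, 4), (7, 5), (7, 6), (7, 7), (8, 0), (8, 1), (8, 2), (8, 3), (8, 4), (8, 5), (8, 6), (8, 7), (9, 0), (9, 1), (9, 2), (9, 3), (9, 4), (9, 5), (9, 6), (9, 7), (14, 0), (14, 1), (14, 2), (14, 3), (14, 4), (14, 5), (14, 6), (14, 7), (15, 0), (15, 1), (15, 2), (15, 3), (15, 4), (15, 5), (15, 6), (15, 7)]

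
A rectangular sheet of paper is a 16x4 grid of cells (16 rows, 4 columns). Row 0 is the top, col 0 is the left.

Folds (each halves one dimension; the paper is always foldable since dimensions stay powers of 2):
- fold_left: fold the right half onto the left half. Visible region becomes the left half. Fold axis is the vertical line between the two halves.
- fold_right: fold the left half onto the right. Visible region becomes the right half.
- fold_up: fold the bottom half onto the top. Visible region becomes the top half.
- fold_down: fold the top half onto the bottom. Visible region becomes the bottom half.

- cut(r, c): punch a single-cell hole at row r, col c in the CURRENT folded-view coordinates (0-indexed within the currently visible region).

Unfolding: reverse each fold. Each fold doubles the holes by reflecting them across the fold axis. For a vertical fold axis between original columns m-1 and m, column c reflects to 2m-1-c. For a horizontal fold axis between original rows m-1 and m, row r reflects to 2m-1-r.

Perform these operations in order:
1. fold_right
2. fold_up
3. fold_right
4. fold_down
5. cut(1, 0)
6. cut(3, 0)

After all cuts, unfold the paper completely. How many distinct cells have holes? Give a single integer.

Op 1 fold_right: fold axis v@2; visible region now rows[0,16) x cols[2,4) = 16x2
Op 2 fold_up: fold axis h@8; visible region now rows[0,8) x cols[2,4) = 8x2
Op 3 fold_right: fold axis v@3; visible region now rows[0,8) x cols[3,4) = 8x1
Op 4 fold_down: fold axis h@4; visible region now rows[4,8) x cols[3,4) = 4x1
Op 5 cut(1, 0): punch at orig (5,3); cuts so far [(5, 3)]; region rows[4,8) x cols[3,4) = 4x1
Op 6 cut(3, 0): punch at orig (7,3); cuts so far [(5, 3), (7, 3)]; region rows[4,8) x cols[3,4) = 4x1
Unfold 1 (reflect across h@4): 4 holes -> [(0, 3), (2, 3), (5, 3), (7, 3)]
Unfold 2 (reflect across v@3): 8 holes -> [(0, 2), (0, 3), (2, 2), (2, 3), (5, 2), (5, 3), (7, 2), (7, 3)]
Unfold 3 (reflect across h@8): 16 holes -> [(0, 2), (0, 3), (2, 2), (2, 3), (5, 2), (5, 3), (7, 2), (7, 3), (8, 2), (8, 3), (10, 2), (10, 3), (13, 2), (13, 3), (15, 2), (15, 3)]
Unfold 4 (reflect across v@2): 32 holes -> [(0, 0), (0, 1), (0, 2), (0, 3), (2, 0), (2, 1), (2, 2), (2, 3), (5, 0), (5, 1), (5, 2), (5, 3), (7, 0), (7, 1), (7, 2), (7, 3), (8, 0), (8, 1), (8, 2), (8, 3), (10, 0), (10, 1), (10, 2), (10, 3), (13, 0), (13, 1), (13, 2), (13, 3), (15, 0), (15, 1), (15, 2), (15, 3)]

Answer: 32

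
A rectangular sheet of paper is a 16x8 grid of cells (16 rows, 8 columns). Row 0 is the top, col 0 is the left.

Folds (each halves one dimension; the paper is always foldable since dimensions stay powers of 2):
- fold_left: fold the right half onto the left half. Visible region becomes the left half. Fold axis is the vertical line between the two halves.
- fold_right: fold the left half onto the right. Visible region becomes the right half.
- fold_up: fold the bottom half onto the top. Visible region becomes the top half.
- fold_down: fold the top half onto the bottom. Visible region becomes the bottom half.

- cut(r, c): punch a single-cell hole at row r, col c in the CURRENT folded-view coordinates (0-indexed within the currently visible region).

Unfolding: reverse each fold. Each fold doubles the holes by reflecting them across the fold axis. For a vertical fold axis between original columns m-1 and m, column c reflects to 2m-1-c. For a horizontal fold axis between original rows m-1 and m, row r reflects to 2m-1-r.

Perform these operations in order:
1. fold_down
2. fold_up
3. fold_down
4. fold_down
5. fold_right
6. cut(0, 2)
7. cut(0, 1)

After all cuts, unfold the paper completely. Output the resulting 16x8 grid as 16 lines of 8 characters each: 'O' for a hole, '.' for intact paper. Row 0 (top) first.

Answer: .OO..OO.
.OO..OO.
.OO..OO.
.OO..OO.
.OO..OO.
.OO..OO.
.OO..OO.
.OO..OO.
.OO..OO.
.OO..OO.
.OO..OO.
.OO..OO.
.OO..OO.
.OO..OO.
.OO..OO.
.OO..OO.

Derivation:
Op 1 fold_down: fold axis h@8; visible region now rows[8,16) x cols[0,8) = 8x8
Op 2 fold_up: fold axis h@12; visible region now rows[8,12) x cols[0,8) = 4x8
Op 3 fold_down: fold axis h@10; visible region now rows[10,12) x cols[0,8) = 2x8
Op 4 fold_down: fold axis h@11; visible region now rows[11,12) x cols[0,8) = 1x8
Op 5 fold_right: fold axis v@4; visible region now rows[11,12) x cols[4,8) = 1x4
Op 6 cut(0, 2): punch at orig (11,6); cuts so far [(11, 6)]; region rows[11,12) x cols[4,8) = 1x4
Op 7 cut(0, 1): punch at orig (11,5); cuts so far [(11, 5), (11, 6)]; region rows[11,12) x cols[4,8) = 1x4
Unfold 1 (reflect across v@4): 4 holes -> [(11, 1), (11, 2), (11, 5), (11, 6)]
Unfold 2 (reflect across h@11): 8 holes -> [(10, 1), (10, 2), (10, 5), (10, 6), (11, 1), (11, 2), (11, 5), (11, 6)]
Unfold 3 (reflect across h@10): 16 holes -> [(8, 1), (8, 2), (8, 5), (8, 6), (9, 1), (9, 2), (9, 5), (9, 6), (10, 1), (10, 2), (10, 5), (10, 6), (11, 1), (11, 2), (11, 5), (11, 6)]
Unfold 4 (reflect across h@12): 32 holes -> [(8, 1), (8, 2), (8, 5), (8, 6), (9, 1), (9, 2), (9, 5), (9, 6), (10, 1), (10, 2), (10, 5), (10, 6), (11, 1), (11, 2), (11, 5), (11, 6), (12, 1), (12, 2), (12, 5), (12, 6), (13, 1), (13, 2), (13, 5), (13, 6), (14, 1), (14, 2), (14, 5), (14, 6), (15, 1), (15, 2), (15, 5), (15, 6)]
Unfold 5 (reflect across h@8): 64 holes -> [(0, 1), (0, 2), (0, 5), (0, 6), (1, 1), (1, 2), (1, 5), (1, 6), (2, 1), (2, 2), (2, 5), (2, 6), (3, 1), (3, 2), (3, 5), (3, 6), (4, 1), (4, 2), (4, 5), (4, 6), (5, 1), (5, 2), (5, 5), (5, 6), (6, 1), (6, 2), (6, 5), (6, 6), (7, 1), (7, 2), (7, 5), (7, 6), (8, 1), (8, 2), (8, 5), (8, 6), (9, 1), (9, 2), (9, 5), (9, 6), (10, 1), (10, 2), (10, 5), (10, 6), (11, 1), (11, 2), (11, 5), (11, 6), (12, 1), (12, 2), (12, 5), (12, 6), (13, 1), (13, 2), (13, 5), (13, 6), (14, 1), (14, 2), (14, 5), (14, 6), (15, 1), (15, 2), (15, 5), (15, 6)]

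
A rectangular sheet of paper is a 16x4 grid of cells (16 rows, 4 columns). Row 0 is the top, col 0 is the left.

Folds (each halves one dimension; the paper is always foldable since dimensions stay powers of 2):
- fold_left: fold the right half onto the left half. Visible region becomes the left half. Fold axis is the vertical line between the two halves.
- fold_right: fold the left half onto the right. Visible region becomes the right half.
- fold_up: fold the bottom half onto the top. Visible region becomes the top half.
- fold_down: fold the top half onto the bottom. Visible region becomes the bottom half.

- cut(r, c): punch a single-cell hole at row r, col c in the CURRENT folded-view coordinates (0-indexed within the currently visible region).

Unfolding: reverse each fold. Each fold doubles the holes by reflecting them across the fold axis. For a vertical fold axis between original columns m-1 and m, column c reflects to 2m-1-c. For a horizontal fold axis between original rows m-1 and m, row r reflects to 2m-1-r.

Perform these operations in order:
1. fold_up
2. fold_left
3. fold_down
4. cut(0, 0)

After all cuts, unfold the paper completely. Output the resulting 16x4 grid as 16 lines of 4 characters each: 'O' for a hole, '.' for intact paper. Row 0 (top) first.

Op 1 fold_up: fold axis h@8; visible region now rows[0,8) x cols[0,4) = 8x4
Op 2 fold_left: fold axis v@2; visible region now rows[0,8) x cols[0,2) = 8x2
Op 3 fold_down: fold axis h@4; visible region now rows[4,8) x cols[0,2) = 4x2
Op 4 cut(0, 0): punch at orig (4,0); cuts so far [(4, 0)]; region rows[4,8) x cols[0,2) = 4x2
Unfold 1 (reflect across h@4): 2 holes -> [(3, 0), (4, 0)]
Unfold 2 (reflect across v@2): 4 holes -> [(3, 0), (3, 3), (4, 0), (4, 3)]
Unfold 3 (reflect across h@8): 8 holes -> [(3, 0), (3, 3), (4, 0), (4, 3), (11, 0), (11, 3), (12, 0), (12, 3)]

Answer: ....
....
....
O..O
O..O
....
....
....
....
....
....
O..O
O..O
....
....
....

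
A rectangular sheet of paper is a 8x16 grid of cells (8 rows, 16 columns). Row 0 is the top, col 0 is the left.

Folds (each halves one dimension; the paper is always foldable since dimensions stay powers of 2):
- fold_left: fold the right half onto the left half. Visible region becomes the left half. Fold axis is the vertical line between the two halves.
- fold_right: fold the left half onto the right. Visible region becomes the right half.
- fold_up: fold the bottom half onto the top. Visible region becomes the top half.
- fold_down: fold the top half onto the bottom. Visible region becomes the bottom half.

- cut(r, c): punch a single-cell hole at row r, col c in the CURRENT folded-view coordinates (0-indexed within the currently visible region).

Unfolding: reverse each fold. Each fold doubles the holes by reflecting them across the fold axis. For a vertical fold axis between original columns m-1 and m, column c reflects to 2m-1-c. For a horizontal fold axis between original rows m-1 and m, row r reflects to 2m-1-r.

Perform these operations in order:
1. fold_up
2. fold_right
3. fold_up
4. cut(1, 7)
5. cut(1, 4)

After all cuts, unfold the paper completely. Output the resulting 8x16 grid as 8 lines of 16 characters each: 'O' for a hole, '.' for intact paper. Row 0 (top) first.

Answer: ................
O..O........O..O
O..O........O..O
................
................
O..O........O..O
O..O........O..O
................

Derivation:
Op 1 fold_up: fold axis h@4; visible region now rows[0,4) x cols[0,16) = 4x16
Op 2 fold_right: fold axis v@8; visible region now rows[0,4) x cols[8,16) = 4x8
Op 3 fold_up: fold axis h@2; visible region now rows[0,2) x cols[8,16) = 2x8
Op 4 cut(1, 7): punch at orig (1,15); cuts so far [(1, 15)]; region rows[0,2) x cols[8,16) = 2x8
Op 5 cut(1, 4): punch at orig (1,12); cuts so far [(1, 12), (1, 15)]; region rows[0,2) x cols[8,16) = 2x8
Unfold 1 (reflect across h@2): 4 holes -> [(1, 12), (1, 15), (2, 12), (2, 15)]
Unfold 2 (reflect across v@8): 8 holes -> [(1, 0), (1, 3), (1, 12), (1, 15), (2, 0), (2, 3), (2, 12), (2, 15)]
Unfold 3 (reflect across h@4): 16 holes -> [(1, 0), (1, 3), (1, 12), (1, 15), (2, 0), (2, 3), (2, 12), (2, 15), (5, 0), (5, 3), (5, 12), (5, 15), (6, 0), (6, 3), (6, 12), (6, 15)]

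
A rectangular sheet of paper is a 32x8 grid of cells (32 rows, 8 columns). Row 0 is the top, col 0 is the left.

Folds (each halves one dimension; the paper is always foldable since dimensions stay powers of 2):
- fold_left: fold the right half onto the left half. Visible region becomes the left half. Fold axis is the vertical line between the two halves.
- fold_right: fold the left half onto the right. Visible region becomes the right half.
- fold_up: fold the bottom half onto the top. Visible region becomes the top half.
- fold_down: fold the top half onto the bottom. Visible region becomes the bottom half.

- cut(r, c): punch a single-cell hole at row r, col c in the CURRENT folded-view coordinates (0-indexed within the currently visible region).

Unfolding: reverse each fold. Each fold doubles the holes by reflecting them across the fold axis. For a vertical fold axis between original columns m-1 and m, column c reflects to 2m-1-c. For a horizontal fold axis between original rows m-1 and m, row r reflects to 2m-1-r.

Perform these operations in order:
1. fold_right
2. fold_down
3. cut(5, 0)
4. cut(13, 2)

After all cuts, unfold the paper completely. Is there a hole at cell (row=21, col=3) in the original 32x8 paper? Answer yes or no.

Answer: yes

Derivation:
Op 1 fold_right: fold axis v@4; visible region now rows[0,32) x cols[4,8) = 32x4
Op 2 fold_down: fold axis h@16; visible region now rows[16,32) x cols[4,8) = 16x4
Op 3 cut(5, 0): punch at orig (21,4); cuts so far [(21, 4)]; region rows[16,32) x cols[4,8) = 16x4
Op 4 cut(13, 2): punch at orig (29,6); cuts so far [(21, 4), (29, 6)]; region rows[16,32) x cols[4,8) = 16x4
Unfold 1 (reflect across h@16): 4 holes -> [(2, 6), (10, 4), (21, 4), (29, 6)]
Unfold 2 (reflect across v@4): 8 holes -> [(2, 1), (2, 6), (10, 3), (10, 4), (21, 3), (21, 4), (29, 1), (29, 6)]
Holes: [(2, 1), (2, 6), (10, 3), (10, 4), (21, 3), (21, 4), (29, 1), (29, 6)]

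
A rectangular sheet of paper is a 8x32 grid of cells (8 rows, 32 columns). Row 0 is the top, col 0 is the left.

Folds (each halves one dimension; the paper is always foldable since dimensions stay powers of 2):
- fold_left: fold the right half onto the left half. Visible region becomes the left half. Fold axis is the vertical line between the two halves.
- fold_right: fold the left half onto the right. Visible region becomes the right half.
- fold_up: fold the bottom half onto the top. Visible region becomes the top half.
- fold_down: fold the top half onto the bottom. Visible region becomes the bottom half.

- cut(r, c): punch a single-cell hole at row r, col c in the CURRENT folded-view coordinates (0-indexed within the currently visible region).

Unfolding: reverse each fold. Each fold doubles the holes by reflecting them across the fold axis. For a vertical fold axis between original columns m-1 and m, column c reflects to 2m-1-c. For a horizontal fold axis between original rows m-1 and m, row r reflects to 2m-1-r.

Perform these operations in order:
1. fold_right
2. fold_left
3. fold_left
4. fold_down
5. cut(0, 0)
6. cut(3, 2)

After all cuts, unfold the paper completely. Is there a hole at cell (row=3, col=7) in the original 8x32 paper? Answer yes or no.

Answer: yes

Derivation:
Op 1 fold_right: fold axis v@16; visible region now rows[0,8) x cols[16,32) = 8x16
Op 2 fold_left: fold axis v@24; visible region now rows[0,8) x cols[16,24) = 8x8
Op 3 fold_left: fold axis v@20; visible region now rows[0,8) x cols[16,20) = 8x4
Op 4 fold_down: fold axis h@4; visible region now rows[4,8) x cols[16,20) = 4x4
Op 5 cut(0, 0): punch at orig (4,16); cuts so far [(4, 16)]; region rows[4,8) x cols[16,20) = 4x4
Op 6 cut(3, 2): punch at orig (7,18); cuts so far [(4, 16), (7, 18)]; region rows[4,8) x cols[16,20) = 4x4
Unfold 1 (reflect across h@4): 4 holes -> [(0, 18), (3, 16), (4, 16), (7, 18)]
Unfold 2 (reflect across v@20): 8 holes -> [(0, 18), (0, 21), (3, 16), (3, 23), (4, 16), (4, 23), (7, 18), (7, 21)]
Unfold 3 (reflect across v@24): 16 holes -> [(0, 18), (0, 21), (0, 26), (0, 29), (3, 16), (3, 23), (3, 24), (3, 31), (4, 16), (4, 23), (4, 24), (4, 31), (7, 18), (7, 21), (7, 26), (7, 29)]
Unfold 4 (reflect across v@16): 32 holes -> [(0, 2), (0, 5), (0, 10), (0, 13), (0, 18), (0, 21), (0, 26), (0, 29), (3, 0), (3, 7), (3, 8), (3, 15), (3, 16), (3, 23), (3, 24), (3, 31), (4, 0), (4, 7), (4, 8), (4, 15), (4, 16), (4, 23), (4, 24), (4, 31), (7, 2), (7, 5), (7, 10), (7, 13), (7, 18), (7, 21), (7, 26), (7, 29)]
Holes: [(0, 2), (0, 5), (0, 10), (0, 13), (0, 18), (0, 21), (0, 26), (0, 29), (3, 0), (3, 7), (3, 8), (3, 15), (3, 16), (3, 23), (3, 24), (3, 31), (4, 0), (4, 7), (4, 8), (4, 15), (4, 16), (4, 23), (4, 24), (4, 31), (7, 2), (7, 5), (7, 10), (7, 13), (7, 18), (7, 21), (7, 26), (7, 29)]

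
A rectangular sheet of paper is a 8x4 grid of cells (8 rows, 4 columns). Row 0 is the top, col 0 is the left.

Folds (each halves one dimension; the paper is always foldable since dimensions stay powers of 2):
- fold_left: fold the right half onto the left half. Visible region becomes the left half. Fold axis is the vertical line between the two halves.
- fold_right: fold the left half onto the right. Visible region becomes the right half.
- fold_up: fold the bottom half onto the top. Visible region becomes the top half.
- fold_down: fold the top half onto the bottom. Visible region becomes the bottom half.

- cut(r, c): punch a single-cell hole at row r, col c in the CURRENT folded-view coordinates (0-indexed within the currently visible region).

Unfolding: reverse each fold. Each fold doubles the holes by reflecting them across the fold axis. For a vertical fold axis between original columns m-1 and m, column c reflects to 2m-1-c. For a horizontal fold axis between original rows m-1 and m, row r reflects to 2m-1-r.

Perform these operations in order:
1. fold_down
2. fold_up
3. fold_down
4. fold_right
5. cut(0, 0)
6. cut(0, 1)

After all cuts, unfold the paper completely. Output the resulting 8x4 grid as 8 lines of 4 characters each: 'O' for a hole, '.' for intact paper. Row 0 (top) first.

Op 1 fold_down: fold axis h@4; visible region now rows[4,8) x cols[0,4) = 4x4
Op 2 fold_up: fold axis h@6; visible region now rows[4,6) x cols[0,4) = 2x4
Op 3 fold_down: fold axis h@5; visible region now rows[5,6) x cols[0,4) = 1x4
Op 4 fold_right: fold axis v@2; visible region now rows[5,6) x cols[2,4) = 1x2
Op 5 cut(0, 0): punch at orig (5,2); cuts so far [(5, 2)]; region rows[5,6) x cols[2,4) = 1x2
Op 6 cut(0, 1): punch at orig (5,3); cuts so far [(5, 2), (5, 3)]; region rows[5,6) x cols[2,4) = 1x2
Unfold 1 (reflect across v@2): 4 holes -> [(5, 0), (5, 1), (5, 2), (5, 3)]
Unfold 2 (reflect across h@5): 8 holes -> [(4, 0), (4, 1), (4, 2), (4, 3), (5, 0), (5, 1), (5, 2), (5, 3)]
Unfold 3 (reflect across h@6): 16 holes -> [(4, 0), (4, 1), (4, 2), (4, 3), (5, 0), (5, 1), (5, 2), (5, 3), (6, 0), (6, 1), (6, 2), (6, 3), (7, 0), (7, 1), (7, 2), (7, 3)]
Unfold 4 (reflect across h@4): 32 holes -> [(0, 0), (0, 1), (0, 2), (0, 3), (1, 0), (1, 1), (1, 2), (1, 3), (2, 0), (2, 1), (2, 2), (2, 3), (3, 0), (3, 1), (3, 2), (3, 3), (4, 0), (4, 1), (4, 2), (4, 3), (5, 0), (5, 1), (5, 2), (5, 3), (6, 0), (6, 1), (6, 2), (6, 3), (7, 0), (7, 1), (7, 2), (7, 3)]

Answer: OOOO
OOOO
OOOO
OOOO
OOOO
OOOO
OOOO
OOOO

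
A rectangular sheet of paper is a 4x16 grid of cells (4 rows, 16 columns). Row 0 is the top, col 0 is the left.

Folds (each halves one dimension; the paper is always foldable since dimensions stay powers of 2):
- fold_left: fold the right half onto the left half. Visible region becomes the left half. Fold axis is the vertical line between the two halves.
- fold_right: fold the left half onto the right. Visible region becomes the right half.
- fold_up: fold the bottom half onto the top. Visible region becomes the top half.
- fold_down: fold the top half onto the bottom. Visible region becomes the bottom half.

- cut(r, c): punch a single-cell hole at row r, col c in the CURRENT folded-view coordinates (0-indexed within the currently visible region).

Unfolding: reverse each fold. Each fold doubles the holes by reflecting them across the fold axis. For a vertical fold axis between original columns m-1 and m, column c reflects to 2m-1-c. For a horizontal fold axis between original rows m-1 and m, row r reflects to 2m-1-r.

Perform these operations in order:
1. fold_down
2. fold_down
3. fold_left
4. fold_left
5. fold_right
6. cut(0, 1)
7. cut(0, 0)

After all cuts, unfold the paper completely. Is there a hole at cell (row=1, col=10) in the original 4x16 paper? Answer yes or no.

Op 1 fold_down: fold axis h@2; visible region now rows[2,4) x cols[0,16) = 2x16
Op 2 fold_down: fold axis h@3; visible region now rows[3,4) x cols[0,16) = 1x16
Op 3 fold_left: fold axis v@8; visible region now rows[3,4) x cols[0,8) = 1x8
Op 4 fold_left: fold axis v@4; visible region now rows[3,4) x cols[0,4) = 1x4
Op 5 fold_right: fold axis v@2; visible region now rows[3,4) x cols[2,4) = 1x2
Op 6 cut(0, 1): punch at orig (3,3); cuts so far [(3, 3)]; region rows[3,4) x cols[2,4) = 1x2
Op 7 cut(0, 0): punch at orig (3,2); cuts so far [(3, 2), (3, 3)]; region rows[3,4) x cols[2,4) = 1x2
Unfold 1 (reflect across v@2): 4 holes -> [(3, 0), (3, 1), (3, 2), (3, 3)]
Unfold 2 (reflect across v@4): 8 holes -> [(3, 0), (3, 1), (3, 2), (3, 3), (3, 4), (3, 5), (3, 6), (3, 7)]
Unfold 3 (reflect across v@8): 16 holes -> [(3, 0), (3, 1), (3, 2), (3, 3), (3, 4), (3, 5), (3, 6), (3, 7), (3, 8), (3, 9), (3, 10), (3, 11), (3, 12), (3, 13), (3, 14), (3, 15)]
Unfold 4 (reflect across h@3): 32 holes -> [(2, 0), (2, 1), (2, 2), (2, 3), (2, 4), (2, 5), (2, 6), (2, 7), (2, 8), (2, 9), (2, 10), (2, 11), (2, 12), (2, 13), (2, 14), (2, 15), (3, 0), (3, 1), (3, 2), (3, 3), (3, 4), (3, 5), (3, 6), (3, 7), (3, 8), (3, 9), (3, 10), (3, 11), (3, 12), (3, 13), (3, 14), (3, 15)]
Unfold 5 (reflect across h@2): 64 holes -> [(0, 0), (0, 1), (0, 2), (0, 3), (0, 4), (0, 5), (0, 6), (0, 7), (0, 8), (0, 9), (0, 10), (0, 11), (0, 12), (0, 13), (0, 14), (0, 15), (1, 0), (1, 1), (1, 2), (1, 3), (1, 4), (1, 5), (1, 6), (1, 7), (1, 8), (1, 9), (1, 10), (1, 11), (1, 12), (1, 13), (1, 14), (1, 15), (2, 0), (2, 1), (2, 2), (2, 3), (2, 4), (2, 5), (2, 6), (2, 7), (2, 8), (2, 9), (2, 10), (2, 11), (2, 12), (2, 13), (2, 14), (2, 15), (3, 0), (3, 1), (3, 2), (3, 3), (3, 4), (3, 5), (3, 6), (3, 7), (3, 8), (3, 9), (3, 10), (3, 11), (3, 12), (3, 13), (3, 14), (3, 15)]
Holes: [(0, 0), (0, 1), (0, 2), (0, 3), (0, 4), (0, 5), (0, 6), (0, 7), (0, 8), (0, 9), (0, 10), (0, 11), (0, 12), (0, 13), (0, 14), (0, 15), (1, 0), (1, 1), (1, 2), (1, 3), (1, 4), (1, 5), (1, 6), (1, 7), (1, 8), (1, 9), (1, 10), (1, 11), (1, 12), (1, 13), (1, 14), (1, 15), (2, 0), (2, 1), (2, 2), (2, 3), (2, 4), (2, 5), (2, 6), (2, 7), (2, 8), (2, 9), (2, 10), (2, 11), (2, 12), (2, 13), (2, 14), (2, 15), (3, 0), (3, 1), (3, 2), (3, 3), (3, 4), (3, 5), (3, 6), (3, 7), (3, 8), (3, 9), (3, 10), (3, 11), (3, 12), (3, 13), (3, 14), (3, 15)]

Answer: yes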